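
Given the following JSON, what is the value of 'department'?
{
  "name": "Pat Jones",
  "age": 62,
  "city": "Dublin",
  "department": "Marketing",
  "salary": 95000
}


Looking up field 'department'
Value: Marketing

Marketing


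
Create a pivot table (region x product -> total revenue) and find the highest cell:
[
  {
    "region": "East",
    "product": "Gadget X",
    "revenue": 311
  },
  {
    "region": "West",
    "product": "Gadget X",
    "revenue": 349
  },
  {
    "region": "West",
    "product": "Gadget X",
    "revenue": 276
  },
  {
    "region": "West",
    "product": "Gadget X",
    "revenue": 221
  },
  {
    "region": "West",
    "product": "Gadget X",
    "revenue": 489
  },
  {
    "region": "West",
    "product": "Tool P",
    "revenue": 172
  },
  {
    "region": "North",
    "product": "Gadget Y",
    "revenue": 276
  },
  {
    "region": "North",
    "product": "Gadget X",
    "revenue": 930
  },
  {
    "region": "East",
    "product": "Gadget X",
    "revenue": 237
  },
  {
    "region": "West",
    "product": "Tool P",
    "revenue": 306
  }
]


Pivot: region (rows) x product (columns) -> total revenue

     Gadget X      Gadget Y      Tool P      
East           548             0             0  
North          930           276             0  
West          1335             0           478  

Highest: West / Gadget X = $1335

West / Gadget X = $1335


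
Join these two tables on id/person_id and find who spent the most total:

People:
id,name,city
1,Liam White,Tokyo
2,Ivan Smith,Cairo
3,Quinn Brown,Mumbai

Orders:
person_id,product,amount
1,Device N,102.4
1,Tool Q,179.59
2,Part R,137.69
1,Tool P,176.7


Join on: people.id = orders.person_id

Joined rows:
  Liam White (Tokyo) bought Device N for $102.4
  Liam White (Tokyo) bought Tool Q for $179.59
  Ivan Smith (Cairo) bought Part R for $137.69
  Liam White (Tokyo) bought Tool P for $176.7

Total per person:
  Liam White: $458.69
  Ivan Smith: $137.69

Top spender: Liam White ($458.69)

Liam White ($458.69)


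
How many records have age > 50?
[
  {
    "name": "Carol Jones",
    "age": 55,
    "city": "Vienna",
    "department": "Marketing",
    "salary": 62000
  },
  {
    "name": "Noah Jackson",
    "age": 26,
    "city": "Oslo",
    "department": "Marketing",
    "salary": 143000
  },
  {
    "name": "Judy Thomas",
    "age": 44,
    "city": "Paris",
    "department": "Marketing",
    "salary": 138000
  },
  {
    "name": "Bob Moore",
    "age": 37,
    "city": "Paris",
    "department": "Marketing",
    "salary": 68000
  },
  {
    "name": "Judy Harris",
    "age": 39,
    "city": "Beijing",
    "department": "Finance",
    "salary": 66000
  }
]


Data: 5 records
Condition: age > 50

Checking each record:
  Carol Jones: 55 MATCH
  Noah Jackson: 26
  Judy Thomas: 44
  Bob Moore: 37
  Judy Harris: 39

Count: 1

1


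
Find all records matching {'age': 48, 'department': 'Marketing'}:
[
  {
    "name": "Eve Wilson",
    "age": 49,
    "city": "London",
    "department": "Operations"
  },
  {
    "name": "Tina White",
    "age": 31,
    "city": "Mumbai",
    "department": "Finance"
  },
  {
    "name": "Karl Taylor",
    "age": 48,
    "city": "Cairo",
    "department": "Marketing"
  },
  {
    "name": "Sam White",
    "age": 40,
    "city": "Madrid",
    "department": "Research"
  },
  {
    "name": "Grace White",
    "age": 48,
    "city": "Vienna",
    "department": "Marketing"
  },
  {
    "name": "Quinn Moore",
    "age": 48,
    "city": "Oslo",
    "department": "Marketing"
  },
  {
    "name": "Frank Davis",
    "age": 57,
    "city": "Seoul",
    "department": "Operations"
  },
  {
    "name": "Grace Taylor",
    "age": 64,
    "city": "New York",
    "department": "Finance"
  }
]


Search criteria: {'age': 48, 'department': 'Marketing'}

Checking 8 records:
  Eve Wilson: {age: 49, department: Operations}
  Tina White: {age: 31, department: Finance}
  Karl Taylor: {age: 48, department: Marketing} <-- MATCH
  Sam White: {age: 40, department: Research}
  Grace White: {age: 48, department: Marketing} <-- MATCH
  Quinn Moore: {age: 48, department: Marketing} <-- MATCH
  Frank Davis: {age: 57, department: Operations}
  Grace Taylor: {age: 64, department: Finance}

Matches: ["Karl Taylor", "Grace White", "Quinn Moore"]

["Karl Taylor", "Grace White", "Quinn Moore"]


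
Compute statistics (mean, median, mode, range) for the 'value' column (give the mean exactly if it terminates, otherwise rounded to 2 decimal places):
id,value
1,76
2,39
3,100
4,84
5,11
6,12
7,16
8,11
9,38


Data: [76, 39, 100, 84, 11, 12, 16, 11, 38]
Count: 9
Sum: 387
Mean: 387/9 = 43
Sorted: [11, 11, 12, 16, 38, 39, 76, 84, 100]
Median: 38.0
Mode: 11 (2 times)
Range: 100 - 11 = 89
Min: 11, Max: 100

mean=43, median=38.0, mode=11, range=89


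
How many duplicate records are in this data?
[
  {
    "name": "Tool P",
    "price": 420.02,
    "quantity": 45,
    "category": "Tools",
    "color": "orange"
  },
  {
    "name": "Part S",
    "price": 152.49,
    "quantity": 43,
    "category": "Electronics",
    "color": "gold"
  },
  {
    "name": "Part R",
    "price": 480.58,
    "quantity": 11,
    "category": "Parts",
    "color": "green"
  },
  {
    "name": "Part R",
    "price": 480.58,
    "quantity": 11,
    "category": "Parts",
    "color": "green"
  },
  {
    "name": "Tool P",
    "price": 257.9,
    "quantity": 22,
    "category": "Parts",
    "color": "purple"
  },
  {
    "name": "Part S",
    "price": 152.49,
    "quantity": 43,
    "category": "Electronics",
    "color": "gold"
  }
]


Checking 6 records for duplicates:

  Row 1: Tool P ($420.02, qty 45)
  Row 2: Part S ($152.49, qty 43)
  Row 3: Part R ($480.58, qty 11)
  Row 4: Part R ($480.58, qty 11) <-- DUPLICATE
  Row 5: Tool P ($257.9, qty 22)
  Row 6: Part S ($152.49, qty 43) <-- DUPLICATE

Duplicates found: 2
Unique records: 4

2 duplicates, 4 unique


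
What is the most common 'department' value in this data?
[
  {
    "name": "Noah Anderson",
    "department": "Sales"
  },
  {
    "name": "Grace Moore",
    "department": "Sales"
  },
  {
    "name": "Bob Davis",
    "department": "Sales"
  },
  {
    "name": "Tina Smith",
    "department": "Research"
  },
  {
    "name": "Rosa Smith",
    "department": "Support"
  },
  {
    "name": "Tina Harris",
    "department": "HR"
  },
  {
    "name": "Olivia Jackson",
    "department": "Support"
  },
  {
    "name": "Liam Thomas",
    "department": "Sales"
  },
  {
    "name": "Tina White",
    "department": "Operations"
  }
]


Counting 'department' values across 9 records:

  Sales: 4 ####
  Support: 2 ##
  Research: 1 #
  HR: 1 #
  Operations: 1 #

Most common: Sales (4 times)

Sales (4 times)


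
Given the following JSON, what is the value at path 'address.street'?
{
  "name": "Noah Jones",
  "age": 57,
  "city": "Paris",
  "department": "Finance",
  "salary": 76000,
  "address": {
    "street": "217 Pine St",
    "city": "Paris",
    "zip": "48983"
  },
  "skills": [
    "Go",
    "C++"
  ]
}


Query: address.street
Path: address -> street
Value: 217 Pine St

217 Pine St


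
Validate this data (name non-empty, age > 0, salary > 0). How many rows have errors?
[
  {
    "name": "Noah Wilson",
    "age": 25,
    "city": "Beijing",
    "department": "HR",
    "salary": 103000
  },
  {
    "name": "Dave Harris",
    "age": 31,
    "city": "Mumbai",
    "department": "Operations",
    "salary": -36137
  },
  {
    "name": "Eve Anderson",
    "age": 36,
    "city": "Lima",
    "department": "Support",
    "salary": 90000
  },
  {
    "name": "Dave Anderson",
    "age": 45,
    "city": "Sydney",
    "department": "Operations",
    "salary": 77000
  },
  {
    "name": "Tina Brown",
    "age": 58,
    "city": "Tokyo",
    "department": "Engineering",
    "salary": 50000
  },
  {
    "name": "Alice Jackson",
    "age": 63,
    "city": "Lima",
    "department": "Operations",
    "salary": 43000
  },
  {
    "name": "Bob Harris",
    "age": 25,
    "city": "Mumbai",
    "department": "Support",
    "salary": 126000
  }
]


Validating 7 records:
Rules: name non-empty, age > 0, salary > 0

  Row 1 (Noah Wilson): OK
  Row 2 (Dave Harris): negative salary: -36137
  Row 3 (Eve Anderson): OK
  Row 4 (Dave Anderson): OK
  Row 5 (Tina Brown): OK
  Row 6 (Alice Jackson): OK
  Row 7 (Bob Harris): OK

Total errors: 1

1 errors


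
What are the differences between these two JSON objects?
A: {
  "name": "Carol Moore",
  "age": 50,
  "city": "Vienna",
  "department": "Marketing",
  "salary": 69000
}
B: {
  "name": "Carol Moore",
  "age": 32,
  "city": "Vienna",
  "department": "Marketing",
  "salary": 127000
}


Comparing each field (in key order):
  name: same
  age: DIFFERENT
  city: same
  department: same
  salary: DIFFERENT
Differences:
  age: 50 -> 32
  salary: 69000 -> 127000

2 field(s) changed

2 changes: age, salary


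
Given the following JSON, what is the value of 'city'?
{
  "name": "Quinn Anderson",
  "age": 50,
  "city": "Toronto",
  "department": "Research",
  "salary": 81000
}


Looking up field 'city'
Value: Toronto

Toronto


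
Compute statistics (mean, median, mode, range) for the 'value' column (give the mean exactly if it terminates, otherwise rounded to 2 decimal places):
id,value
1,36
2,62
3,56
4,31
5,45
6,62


Data: [36, 62, 56, 31, 45, 62]
Count: 6
Sum: 292
Mean: 292/6 ≈ 48.67 (rounded to 2 decimal places)
Sorted: [31, 36, 45, 56, 62, 62]
Median: 50.5
Mode: 62 (2 times)
Range: 62 - 31 = 31
Min: 31, Max: 62

mean≈48.67, median=50.5, mode=62, range=31


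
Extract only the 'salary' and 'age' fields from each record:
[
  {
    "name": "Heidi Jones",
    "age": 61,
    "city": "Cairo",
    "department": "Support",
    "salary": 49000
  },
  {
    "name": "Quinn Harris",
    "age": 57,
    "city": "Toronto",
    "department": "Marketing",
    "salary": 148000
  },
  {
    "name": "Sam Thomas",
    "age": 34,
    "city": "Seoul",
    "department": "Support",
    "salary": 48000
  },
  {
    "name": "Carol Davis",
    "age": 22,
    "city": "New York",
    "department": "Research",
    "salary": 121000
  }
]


Original: 4 records with fields: name, age, city, department, salary
Keep: ['salary', 'age']
Drop: ['name', 'city', 'department']
Result: 4 records, 2 fields each

[
  {
    "salary": 49000,
    "age": 61
  },
  {
    "salary": 148000,
    "age": 57
  },
  {
    "salary": 48000,
    "age": 34
  },
  {
    "salary": 121000,
    "age": 22
  }
]


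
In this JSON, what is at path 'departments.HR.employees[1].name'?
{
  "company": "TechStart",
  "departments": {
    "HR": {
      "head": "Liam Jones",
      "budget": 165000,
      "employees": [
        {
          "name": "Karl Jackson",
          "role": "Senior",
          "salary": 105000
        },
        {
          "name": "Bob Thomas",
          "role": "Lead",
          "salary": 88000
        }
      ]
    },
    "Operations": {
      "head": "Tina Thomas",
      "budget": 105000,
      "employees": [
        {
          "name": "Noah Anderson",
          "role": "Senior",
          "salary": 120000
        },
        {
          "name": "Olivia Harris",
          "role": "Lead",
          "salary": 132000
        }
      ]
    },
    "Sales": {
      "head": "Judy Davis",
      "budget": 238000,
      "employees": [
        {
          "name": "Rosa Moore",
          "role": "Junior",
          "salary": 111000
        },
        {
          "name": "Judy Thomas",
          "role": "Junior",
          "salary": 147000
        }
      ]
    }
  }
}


Path: departments.HR.employees[1].name

Navigate:
  -> departments
  -> HR
  -> employees[1].name = 'Bob Thomas'

Bob Thomas


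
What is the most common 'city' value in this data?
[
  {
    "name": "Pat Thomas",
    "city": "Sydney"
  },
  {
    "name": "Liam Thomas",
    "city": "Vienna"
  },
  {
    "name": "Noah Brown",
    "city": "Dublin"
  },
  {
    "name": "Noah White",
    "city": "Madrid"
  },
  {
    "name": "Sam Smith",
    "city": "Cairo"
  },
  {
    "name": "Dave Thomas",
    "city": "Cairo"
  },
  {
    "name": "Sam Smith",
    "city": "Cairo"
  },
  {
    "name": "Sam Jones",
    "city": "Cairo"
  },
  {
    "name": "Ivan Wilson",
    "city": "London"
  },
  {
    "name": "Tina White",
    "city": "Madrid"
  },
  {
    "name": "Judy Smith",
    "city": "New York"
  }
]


Counting 'city' values across 11 records:

  Cairo: 4 ####
  Madrid: 2 ##
  Sydney: 1 #
  Vienna: 1 #
  Dublin: 1 #
  London: 1 #
  New York: 1 #

Most common: Cairo (4 times)

Cairo (4 times)


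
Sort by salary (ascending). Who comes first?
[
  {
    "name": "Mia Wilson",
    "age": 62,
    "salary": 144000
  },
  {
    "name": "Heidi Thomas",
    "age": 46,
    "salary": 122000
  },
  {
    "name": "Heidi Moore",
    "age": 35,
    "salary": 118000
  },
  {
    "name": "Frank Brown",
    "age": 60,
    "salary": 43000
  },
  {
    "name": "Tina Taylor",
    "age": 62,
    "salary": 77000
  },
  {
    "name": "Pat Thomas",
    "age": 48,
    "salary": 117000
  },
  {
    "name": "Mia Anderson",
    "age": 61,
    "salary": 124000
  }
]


Sort by: salary (ascending)

Sorted order:
  1. Frank Brown (salary = 43000)
  2. Tina Taylor (salary = 77000)
  3. Pat Thomas (salary = 117000)
  4. Heidi Moore (salary = 118000)
  5. Heidi Thomas (salary = 122000)
  6. Mia Anderson (salary = 124000)
  7. Mia Wilson (salary = 144000)

First: Frank Brown

Frank Brown


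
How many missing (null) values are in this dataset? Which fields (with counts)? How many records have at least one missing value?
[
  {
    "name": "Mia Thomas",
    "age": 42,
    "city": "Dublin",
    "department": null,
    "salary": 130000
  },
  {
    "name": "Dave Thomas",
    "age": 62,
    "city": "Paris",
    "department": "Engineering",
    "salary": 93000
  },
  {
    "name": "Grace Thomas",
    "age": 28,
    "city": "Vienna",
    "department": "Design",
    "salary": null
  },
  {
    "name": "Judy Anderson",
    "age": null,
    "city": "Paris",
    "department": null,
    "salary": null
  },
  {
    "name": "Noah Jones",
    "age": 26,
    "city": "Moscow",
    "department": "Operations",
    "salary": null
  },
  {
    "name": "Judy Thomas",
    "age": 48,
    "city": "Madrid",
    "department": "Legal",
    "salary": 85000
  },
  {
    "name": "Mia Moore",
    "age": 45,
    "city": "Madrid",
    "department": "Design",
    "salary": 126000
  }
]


Checking for missing (null) values in 7 records:

  Mia Thomas: department
  Dave Thomas: complete
  Grace Thomas: salary
  Judy Anderson: age, department, salary
  Noah Jones: salary
  Judy Thomas: complete
  Mia Moore: complete

Per field:
  name: 0 missing
  age: 1 missing
  city: 0 missing
  department: 2 missing
  salary: 3 missing

Total missing values: 6
Records with any missing: 4

6 missing values (age: 1, department: 2, salary: 3); 4 incomplete records


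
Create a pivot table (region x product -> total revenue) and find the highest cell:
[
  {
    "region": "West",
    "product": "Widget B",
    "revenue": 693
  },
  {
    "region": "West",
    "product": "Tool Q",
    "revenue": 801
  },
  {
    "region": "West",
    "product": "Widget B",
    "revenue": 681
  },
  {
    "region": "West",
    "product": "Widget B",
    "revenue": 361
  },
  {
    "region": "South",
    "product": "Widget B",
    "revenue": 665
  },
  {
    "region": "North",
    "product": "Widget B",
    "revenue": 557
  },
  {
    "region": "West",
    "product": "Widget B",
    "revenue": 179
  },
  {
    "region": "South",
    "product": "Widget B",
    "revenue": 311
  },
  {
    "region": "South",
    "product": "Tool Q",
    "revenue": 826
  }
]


Pivot: region (rows) x product (columns) -> total revenue

     Tool Q        Widget B    
North            0           557  
South          826           976  
West           801          1914  

Highest: West / Widget B = $1914

West / Widget B = $1914


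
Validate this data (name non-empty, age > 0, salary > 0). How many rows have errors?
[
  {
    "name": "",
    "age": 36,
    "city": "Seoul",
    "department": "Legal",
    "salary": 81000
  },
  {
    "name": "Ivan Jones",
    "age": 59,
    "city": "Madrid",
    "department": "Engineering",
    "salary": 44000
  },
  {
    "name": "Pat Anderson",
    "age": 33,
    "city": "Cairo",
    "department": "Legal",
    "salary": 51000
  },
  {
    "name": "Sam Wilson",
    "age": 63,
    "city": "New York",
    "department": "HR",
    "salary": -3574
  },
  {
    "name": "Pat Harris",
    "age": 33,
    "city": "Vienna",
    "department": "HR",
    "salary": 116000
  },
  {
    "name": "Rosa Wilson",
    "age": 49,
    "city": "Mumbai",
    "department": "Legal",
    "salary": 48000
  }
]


Validating 6 records:
Rules: name non-empty, age > 0, salary > 0

  Row 1 (???): empty name
  Row 2 (Ivan Jones): OK
  Row 3 (Pat Anderson): OK
  Row 4 (Sam Wilson): negative salary: -3574
  Row 5 (Pat Harris): OK
  Row 6 (Rosa Wilson): OK

Total errors: 2

2 errors


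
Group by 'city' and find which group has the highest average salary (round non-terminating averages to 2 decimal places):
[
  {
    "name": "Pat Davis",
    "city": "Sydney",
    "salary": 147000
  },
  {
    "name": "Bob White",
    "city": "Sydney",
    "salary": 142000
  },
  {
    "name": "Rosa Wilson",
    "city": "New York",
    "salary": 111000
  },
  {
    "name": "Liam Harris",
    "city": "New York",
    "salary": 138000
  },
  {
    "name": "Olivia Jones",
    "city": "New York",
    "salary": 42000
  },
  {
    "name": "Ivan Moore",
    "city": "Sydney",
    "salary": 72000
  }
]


Group by: city

Groups:
  New York: 3 people, avg salary = 291000/3 = $97000
  Sydney: 3 people, avg salary = 361000/3 ≈ $120333.33

Highest average salary: Sydney (≈$120333.33)

Sydney (≈$120333.33)


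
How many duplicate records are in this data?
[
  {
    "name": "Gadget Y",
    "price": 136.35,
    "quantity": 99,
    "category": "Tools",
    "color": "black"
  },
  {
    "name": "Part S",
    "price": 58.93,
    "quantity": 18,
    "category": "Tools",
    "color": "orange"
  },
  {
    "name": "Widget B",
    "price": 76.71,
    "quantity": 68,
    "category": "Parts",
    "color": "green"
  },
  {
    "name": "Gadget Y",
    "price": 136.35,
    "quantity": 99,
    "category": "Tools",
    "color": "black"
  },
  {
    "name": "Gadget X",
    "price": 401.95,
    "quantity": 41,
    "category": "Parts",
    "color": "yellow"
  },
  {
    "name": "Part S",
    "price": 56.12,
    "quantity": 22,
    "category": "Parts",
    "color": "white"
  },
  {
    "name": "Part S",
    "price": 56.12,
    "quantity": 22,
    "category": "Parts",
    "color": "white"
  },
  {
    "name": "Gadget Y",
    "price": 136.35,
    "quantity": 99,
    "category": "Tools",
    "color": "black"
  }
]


Checking 8 records for duplicates:

  Row 1: Gadget Y ($136.35, qty 99)
  Row 2: Part S ($58.93, qty 18)
  Row 3: Widget B ($76.71, qty 68)
  Row 4: Gadget Y ($136.35, qty 99) <-- DUPLICATE
  Row 5: Gadget X ($401.95, qty 41)
  Row 6: Part S ($56.12, qty 22)
  Row 7: Part S ($56.12, qty 22) <-- DUPLICATE
  Row 8: Gadget Y ($136.35, qty 99) <-- DUPLICATE

Duplicates found: 3
Unique records: 5

3 duplicates, 5 unique


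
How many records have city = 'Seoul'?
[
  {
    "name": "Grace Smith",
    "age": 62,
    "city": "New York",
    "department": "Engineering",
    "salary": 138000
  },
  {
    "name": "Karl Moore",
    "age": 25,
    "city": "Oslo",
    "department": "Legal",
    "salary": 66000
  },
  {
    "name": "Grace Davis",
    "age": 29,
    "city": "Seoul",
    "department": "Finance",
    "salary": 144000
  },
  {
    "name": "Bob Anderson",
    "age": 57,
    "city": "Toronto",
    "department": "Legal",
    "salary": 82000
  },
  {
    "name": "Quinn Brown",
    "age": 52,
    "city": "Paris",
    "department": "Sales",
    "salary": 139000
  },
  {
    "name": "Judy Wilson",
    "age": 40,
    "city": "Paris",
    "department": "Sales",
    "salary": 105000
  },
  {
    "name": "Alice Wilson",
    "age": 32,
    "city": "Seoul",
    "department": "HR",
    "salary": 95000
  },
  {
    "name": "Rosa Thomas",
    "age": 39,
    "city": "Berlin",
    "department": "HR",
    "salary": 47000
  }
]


Data: 8 records
Condition: city = 'Seoul'

Checking each record:
  Grace Smith: New York
  Karl Moore: Oslo
  Grace Davis: Seoul MATCH
  Bob Anderson: Toronto
  Quinn Brown: Paris
  Judy Wilson: Paris
  Alice Wilson: Seoul MATCH
  Rosa Thomas: Berlin

Count: 2

2


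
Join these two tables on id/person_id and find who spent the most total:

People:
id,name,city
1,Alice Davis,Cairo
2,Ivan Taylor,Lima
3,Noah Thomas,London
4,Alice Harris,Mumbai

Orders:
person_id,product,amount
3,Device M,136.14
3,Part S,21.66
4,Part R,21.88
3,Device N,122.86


Join on: people.id = orders.person_id

Joined rows:
  Noah Thomas (London) bought Device M for $136.14
  Noah Thomas (London) bought Part S for $21.66
  Alice Harris (Mumbai) bought Part R for $21.88
  Noah Thomas (London) bought Device N for $122.86

Total per person:
  Noah Thomas: $280.66
  Alice Harris: $21.88

Top spender: Noah Thomas ($280.66)

Noah Thomas ($280.66)


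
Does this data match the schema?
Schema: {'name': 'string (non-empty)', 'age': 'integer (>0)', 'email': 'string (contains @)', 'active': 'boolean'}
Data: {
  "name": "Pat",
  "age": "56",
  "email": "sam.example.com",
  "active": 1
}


Validating each field against schema:
  name: OK (non-empty string)
  age: FAIL ("56" is not an integer)
  email: FAIL ("sam.example.com" does not contain @)
  active: FAIL (1 is not a boolean)

Result: INVALID (3 errors: age, email, active)

INVALID (3 errors: age, email, active)


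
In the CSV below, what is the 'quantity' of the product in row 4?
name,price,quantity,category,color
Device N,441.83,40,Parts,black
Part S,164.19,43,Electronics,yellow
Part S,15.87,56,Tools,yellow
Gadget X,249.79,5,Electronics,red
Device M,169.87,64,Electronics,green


Query: Row 4 ('Gadget X'), column 'quantity'
Value: 5

5


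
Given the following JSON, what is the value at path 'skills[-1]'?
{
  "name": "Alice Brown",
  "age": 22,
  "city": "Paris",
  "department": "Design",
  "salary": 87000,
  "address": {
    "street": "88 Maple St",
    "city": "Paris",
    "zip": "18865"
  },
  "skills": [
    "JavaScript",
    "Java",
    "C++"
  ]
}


Query: skills[-1]
Path: skills -> last element
Value: C++

C++


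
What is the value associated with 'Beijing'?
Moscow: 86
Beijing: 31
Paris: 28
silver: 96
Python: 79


Looking up key 'Beijing'
Value: 31

31


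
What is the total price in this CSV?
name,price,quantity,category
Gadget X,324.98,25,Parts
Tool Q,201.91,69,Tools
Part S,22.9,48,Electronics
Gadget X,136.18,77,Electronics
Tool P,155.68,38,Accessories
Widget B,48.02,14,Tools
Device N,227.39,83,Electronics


Computing total price:
Values: [324.98, 201.91, 22.9, 136.18, 155.68, 48.02, 227.39]
Sum = 1117.06

1117.06


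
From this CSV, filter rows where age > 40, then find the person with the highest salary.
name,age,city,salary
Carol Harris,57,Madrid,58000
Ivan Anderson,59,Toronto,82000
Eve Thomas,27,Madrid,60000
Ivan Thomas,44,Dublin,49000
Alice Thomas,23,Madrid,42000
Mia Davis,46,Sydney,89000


Filter: age > 40
Sort by: salary (descending)

Filtered records (4):
  Mia Davis, age 46, salary $89000
  Ivan Anderson, age 59, salary $82000
  Carol Harris, age 57, salary $58000
  Ivan Thomas, age 44, salary $49000

Highest salary: Mia Davis ($89000)

Mia Davis


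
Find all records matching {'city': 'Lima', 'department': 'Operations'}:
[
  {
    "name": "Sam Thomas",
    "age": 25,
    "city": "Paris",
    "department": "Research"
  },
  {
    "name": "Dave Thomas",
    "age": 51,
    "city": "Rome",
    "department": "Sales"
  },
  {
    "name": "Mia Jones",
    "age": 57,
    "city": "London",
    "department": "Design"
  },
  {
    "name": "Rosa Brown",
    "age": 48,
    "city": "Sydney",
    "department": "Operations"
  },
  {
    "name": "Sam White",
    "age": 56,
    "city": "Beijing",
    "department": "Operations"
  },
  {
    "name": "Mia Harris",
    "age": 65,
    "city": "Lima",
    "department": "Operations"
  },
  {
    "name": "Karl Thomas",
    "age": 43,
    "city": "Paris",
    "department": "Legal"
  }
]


Search criteria: {'city': 'Lima', 'department': 'Operations'}

Checking 7 records:
  Sam Thomas: {city: Paris, department: Research}
  Dave Thomas: {city: Rome, department: Sales}
  Mia Jones: {city: London, department: Design}
  Rosa Brown: {city: Sydney, department: Operations}
  Sam White: {city: Beijing, department: Operations}
  Mia Harris: {city: Lima, department: Operations} <-- MATCH
  Karl Thomas: {city: Paris, department: Legal}

Matches: ["Mia Harris"]

["Mia Harris"]


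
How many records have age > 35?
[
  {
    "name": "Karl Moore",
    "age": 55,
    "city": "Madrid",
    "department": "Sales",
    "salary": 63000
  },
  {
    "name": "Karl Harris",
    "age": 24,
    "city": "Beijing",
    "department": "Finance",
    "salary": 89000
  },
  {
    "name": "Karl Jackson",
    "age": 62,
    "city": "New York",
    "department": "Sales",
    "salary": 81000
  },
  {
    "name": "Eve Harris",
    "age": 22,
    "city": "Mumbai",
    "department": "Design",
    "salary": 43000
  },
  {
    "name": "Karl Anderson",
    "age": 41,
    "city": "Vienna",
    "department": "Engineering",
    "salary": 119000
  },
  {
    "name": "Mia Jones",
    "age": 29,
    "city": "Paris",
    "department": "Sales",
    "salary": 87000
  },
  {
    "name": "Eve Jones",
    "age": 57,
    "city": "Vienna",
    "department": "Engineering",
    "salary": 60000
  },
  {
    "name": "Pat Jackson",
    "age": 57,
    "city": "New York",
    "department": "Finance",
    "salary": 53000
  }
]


Data: 8 records
Condition: age > 35

Checking each record:
  Karl Moore: 55 MATCH
  Karl Harris: 24
  Karl Jackson: 62 MATCH
  Eve Harris: 22
  Karl Anderson: 41 MATCH
  Mia Jones: 29
  Eve Jones: 57 MATCH
  Pat Jackson: 57 MATCH

Count: 5

5


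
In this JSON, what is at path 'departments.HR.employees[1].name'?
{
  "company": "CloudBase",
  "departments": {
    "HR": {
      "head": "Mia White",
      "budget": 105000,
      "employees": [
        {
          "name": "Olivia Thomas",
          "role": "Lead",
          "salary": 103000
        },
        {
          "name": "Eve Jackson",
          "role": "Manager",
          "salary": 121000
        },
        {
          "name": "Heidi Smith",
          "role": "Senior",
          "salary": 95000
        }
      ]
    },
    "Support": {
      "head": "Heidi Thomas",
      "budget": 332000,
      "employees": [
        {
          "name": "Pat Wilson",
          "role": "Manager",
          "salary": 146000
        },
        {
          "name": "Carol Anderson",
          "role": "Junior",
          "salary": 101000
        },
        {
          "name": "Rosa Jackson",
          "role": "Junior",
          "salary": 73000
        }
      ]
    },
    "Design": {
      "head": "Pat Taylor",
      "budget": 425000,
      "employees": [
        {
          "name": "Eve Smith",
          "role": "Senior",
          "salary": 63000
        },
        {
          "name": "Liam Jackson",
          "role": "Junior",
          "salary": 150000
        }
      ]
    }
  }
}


Path: departments.HR.employees[1].name

Navigate:
  -> departments
  -> HR
  -> employees[1].name = 'Eve Jackson'

Eve Jackson


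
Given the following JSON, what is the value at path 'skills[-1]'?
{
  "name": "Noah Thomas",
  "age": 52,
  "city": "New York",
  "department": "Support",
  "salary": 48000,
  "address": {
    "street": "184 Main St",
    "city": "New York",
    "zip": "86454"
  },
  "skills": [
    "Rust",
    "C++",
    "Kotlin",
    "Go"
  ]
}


Query: skills[-1]
Path: skills -> last element
Value: Go

Go


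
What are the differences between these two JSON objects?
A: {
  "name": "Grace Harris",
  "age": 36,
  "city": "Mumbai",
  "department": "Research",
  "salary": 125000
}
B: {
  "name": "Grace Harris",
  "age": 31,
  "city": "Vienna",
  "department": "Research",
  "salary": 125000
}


Comparing each field (in key order):
  name: same
  age: DIFFERENT
  city: DIFFERENT
  department: same
  salary: same
Differences:
  age: 36 -> 31
  city: Mumbai -> Vienna

2 field(s) changed

2 changes: age, city


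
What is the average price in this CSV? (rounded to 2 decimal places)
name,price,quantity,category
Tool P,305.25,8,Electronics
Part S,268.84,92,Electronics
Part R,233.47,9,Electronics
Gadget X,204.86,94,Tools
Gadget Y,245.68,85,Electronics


Computing average price:
Values: [305.25, 268.84, 233.47, 204.86, 245.68]
Sum = 1258.10
Count = 5
Average = 1258.10/5 = 251.62

251.62


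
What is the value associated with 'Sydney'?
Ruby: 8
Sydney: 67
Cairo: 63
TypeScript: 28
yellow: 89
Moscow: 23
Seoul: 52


Looking up key 'Sydney'
Value: 67

67


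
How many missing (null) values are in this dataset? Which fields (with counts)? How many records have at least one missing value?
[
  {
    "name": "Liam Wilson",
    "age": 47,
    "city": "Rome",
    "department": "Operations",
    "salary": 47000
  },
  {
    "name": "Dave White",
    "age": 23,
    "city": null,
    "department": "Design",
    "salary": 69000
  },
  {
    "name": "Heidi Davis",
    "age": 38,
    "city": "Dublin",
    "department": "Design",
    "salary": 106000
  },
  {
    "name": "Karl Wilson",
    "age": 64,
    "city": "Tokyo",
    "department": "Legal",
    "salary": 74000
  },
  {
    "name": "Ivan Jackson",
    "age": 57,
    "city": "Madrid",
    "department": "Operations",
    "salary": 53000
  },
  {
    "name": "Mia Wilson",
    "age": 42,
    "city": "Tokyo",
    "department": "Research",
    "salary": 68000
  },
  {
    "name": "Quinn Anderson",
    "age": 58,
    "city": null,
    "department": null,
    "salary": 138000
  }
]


Checking for missing (null) values in 7 records:

  Liam Wilson: complete
  Dave White: city
  Heidi Davis: complete
  Karl Wilson: complete
  Ivan Jackson: complete
  Mia Wilson: complete
  Quinn Anderson: city, department

Per field:
  name: 0 missing
  age: 0 missing
  city: 2 missing
  department: 1 missing
  salary: 0 missing

Total missing values: 3
Records with any missing: 2

3 missing values (city: 2, department: 1); 2 incomplete records


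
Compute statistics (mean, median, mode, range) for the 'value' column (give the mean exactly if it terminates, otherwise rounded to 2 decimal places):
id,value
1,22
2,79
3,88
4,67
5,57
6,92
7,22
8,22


Data: [22, 79, 88, 67, 57, 92, 22, 22]
Count: 8
Sum: 449
Mean: 449/8 = 56.125
Sorted: [22, 22, 22, 57, 67, 79, 88, 92]
Median: 62.0
Mode: 22 (3 times)
Range: 92 - 22 = 70
Min: 22, Max: 92

mean=56.125, median=62.0, mode=22, range=70


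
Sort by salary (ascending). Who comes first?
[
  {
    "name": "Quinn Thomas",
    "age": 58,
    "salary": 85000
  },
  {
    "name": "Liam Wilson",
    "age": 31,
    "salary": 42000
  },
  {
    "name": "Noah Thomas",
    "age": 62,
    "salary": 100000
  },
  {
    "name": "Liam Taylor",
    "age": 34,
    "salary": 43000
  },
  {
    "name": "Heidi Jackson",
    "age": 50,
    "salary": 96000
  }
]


Sort by: salary (ascending)

Sorted order:
  1. Liam Wilson (salary = 42000)
  2. Liam Taylor (salary = 43000)
  3. Quinn Thomas (salary = 85000)
  4. Heidi Jackson (salary = 96000)
  5. Noah Thomas (salary = 100000)

First: Liam Wilson

Liam Wilson


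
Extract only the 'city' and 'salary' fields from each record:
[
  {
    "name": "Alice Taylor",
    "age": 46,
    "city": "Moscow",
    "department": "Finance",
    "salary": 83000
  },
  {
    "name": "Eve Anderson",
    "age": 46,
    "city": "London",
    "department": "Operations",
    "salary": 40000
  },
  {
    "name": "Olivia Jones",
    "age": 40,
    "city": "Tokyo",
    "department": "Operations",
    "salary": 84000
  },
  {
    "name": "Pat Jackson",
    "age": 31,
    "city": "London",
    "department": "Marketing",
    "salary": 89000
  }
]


Original: 4 records with fields: name, age, city, department, salary
Keep: ['city', 'salary']
Drop: ['name', 'age', 'department']
Result: 4 records, 2 fields each

[
  {
    "city": "Moscow",
    "salary": 83000
  },
  {
    "city": "London",
    "salary": 40000
  },
  {
    "city": "Tokyo",
    "salary": 84000
  },
  {
    "city": "London",
    "salary": 89000
  }
]


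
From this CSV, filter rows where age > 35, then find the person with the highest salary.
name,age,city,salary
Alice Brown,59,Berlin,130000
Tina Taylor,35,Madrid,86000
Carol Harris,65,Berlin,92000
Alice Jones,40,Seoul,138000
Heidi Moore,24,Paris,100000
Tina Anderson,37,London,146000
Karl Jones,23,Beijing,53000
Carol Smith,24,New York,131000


Filter: age > 35
Sort by: salary (descending)

Filtered records (4):
  Tina Anderson, age 37, salary $146000
  Alice Jones, age 40, salary $138000
  Alice Brown, age 59, salary $130000
  Carol Harris, age 65, salary $92000

Highest salary: Tina Anderson ($146000)

Tina Anderson


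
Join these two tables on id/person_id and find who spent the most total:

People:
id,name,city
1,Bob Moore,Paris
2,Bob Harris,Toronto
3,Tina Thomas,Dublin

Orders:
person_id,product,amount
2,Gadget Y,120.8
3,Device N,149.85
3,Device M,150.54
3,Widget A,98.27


Join on: people.id = orders.person_id

Joined rows:
  Bob Harris (Toronto) bought Gadget Y for $120.8
  Tina Thomas (Dublin) bought Device N for $149.85
  Tina Thomas (Dublin) bought Device M for $150.54
  Tina Thomas (Dublin) bought Widget A for $98.27

Total per person:
  Tina Thomas: $398.66
  Bob Harris: $120.80

Top spender: Tina Thomas ($398.66)

Tina Thomas ($398.66)


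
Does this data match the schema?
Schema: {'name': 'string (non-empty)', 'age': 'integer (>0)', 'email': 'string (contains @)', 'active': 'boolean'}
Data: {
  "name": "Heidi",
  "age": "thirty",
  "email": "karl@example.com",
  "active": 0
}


Validating each field against schema:
  name: OK (non-empty string)
  age: FAIL ("thirty" is not an integer)
  email: OK (string with @)
  active: FAIL (0 is not a boolean)

Result: INVALID (2 errors: age, active)

INVALID (2 errors: age, active)


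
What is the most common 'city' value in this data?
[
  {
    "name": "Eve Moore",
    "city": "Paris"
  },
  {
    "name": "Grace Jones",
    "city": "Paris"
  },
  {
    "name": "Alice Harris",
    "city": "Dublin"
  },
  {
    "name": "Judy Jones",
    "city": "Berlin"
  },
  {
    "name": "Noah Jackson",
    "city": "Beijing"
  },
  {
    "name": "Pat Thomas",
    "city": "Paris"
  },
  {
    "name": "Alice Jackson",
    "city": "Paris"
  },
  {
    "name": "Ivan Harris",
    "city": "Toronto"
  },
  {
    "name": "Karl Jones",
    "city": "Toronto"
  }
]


Counting 'city' values across 9 records:

  Paris: 4 ####
  Toronto: 2 ##
  Dublin: 1 #
  Berlin: 1 #
  Beijing: 1 #

Most common: Paris (4 times)

Paris (4 times)


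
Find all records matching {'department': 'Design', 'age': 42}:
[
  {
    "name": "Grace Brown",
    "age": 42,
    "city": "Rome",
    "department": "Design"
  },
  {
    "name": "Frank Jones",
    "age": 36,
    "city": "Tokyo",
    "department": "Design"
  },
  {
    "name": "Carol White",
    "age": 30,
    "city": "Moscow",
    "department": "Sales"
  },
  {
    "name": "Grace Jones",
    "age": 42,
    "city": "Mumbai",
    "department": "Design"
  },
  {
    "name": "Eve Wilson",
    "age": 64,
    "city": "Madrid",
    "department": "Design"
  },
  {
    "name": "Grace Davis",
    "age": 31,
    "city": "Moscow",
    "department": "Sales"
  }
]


Search criteria: {'department': 'Design', 'age': 42}

Checking 6 records:
  Grace Brown: {department: Design, age: 42} <-- MATCH
  Frank Jones: {department: Design, age: 36}
  Carol White: {department: Sales, age: 30}
  Grace Jones: {department: Design, age: 42} <-- MATCH
  Eve Wilson: {department: Design, age: 64}
  Grace Davis: {department: Sales, age: 31}

Matches: ["Grace Brown", "Grace Jones"]

["Grace Brown", "Grace Jones"]


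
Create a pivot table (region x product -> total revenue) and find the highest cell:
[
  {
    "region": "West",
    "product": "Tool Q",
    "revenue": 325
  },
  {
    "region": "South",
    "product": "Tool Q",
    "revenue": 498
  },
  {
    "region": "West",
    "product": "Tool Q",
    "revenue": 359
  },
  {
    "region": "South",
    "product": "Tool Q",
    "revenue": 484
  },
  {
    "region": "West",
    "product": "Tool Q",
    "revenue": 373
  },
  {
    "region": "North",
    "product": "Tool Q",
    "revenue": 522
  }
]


Pivot: region (rows) x product (columns) -> total revenue

     Tool Q      
North          522  
South          982  
West          1057  

Highest: West / Tool Q = $1057

West / Tool Q = $1057


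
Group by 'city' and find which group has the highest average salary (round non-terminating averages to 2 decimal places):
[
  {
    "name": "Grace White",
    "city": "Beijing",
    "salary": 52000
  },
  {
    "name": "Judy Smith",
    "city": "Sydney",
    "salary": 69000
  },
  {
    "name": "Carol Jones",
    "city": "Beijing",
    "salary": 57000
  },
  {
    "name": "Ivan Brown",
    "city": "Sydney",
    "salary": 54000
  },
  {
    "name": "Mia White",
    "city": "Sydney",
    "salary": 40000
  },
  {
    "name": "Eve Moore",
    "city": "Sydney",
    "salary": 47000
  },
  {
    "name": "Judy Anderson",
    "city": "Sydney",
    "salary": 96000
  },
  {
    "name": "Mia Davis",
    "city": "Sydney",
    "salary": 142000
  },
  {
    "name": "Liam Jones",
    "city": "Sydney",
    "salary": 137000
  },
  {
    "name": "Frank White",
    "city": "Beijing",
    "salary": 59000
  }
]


Group by: city

Groups:
  Beijing: 3 people, avg salary = 168000/3 = $56000
  Sydney: 7 people, avg salary = 585000/7 ≈ $83571.43

Highest average salary: Sydney (≈$83571.43)

Sydney (≈$83571.43)


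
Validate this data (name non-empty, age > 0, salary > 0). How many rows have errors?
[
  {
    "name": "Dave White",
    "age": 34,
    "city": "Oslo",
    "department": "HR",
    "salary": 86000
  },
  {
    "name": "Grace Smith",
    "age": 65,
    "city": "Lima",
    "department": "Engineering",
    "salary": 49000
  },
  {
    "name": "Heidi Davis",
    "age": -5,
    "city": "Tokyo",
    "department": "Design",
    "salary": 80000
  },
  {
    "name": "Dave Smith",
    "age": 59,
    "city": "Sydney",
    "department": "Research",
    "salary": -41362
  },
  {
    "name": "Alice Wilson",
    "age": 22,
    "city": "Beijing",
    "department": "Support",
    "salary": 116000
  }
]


Validating 5 records:
Rules: name non-empty, age > 0, salary > 0

  Row 1 (Dave White): OK
  Row 2 (Grace Smith): OK
  Row 3 (Heidi Davis): negative age: -5
  Row 4 (Dave Smith): negative salary: -41362
  Row 5 (Alice Wilson): OK

Total errors: 2

2 errors


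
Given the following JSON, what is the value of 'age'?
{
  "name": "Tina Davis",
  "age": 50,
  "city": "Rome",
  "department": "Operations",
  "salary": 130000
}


Looking up field 'age'
Value: 50

50


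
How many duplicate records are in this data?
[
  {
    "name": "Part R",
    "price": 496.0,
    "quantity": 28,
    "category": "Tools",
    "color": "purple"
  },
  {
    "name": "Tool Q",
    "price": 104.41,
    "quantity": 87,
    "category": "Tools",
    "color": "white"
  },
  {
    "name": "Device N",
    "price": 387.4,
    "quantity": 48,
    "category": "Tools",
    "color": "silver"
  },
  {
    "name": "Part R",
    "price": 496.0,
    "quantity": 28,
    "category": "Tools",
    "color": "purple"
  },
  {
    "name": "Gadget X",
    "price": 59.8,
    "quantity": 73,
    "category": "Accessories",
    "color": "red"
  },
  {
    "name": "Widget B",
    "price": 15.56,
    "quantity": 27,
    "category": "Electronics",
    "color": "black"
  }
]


Checking 6 records for duplicates:

  Row 1: Part R ($496.0, qty 28)
  Row 2: Tool Q ($104.41, qty 87)
  Row 3: Device N ($387.4, qty 48)
  Row 4: Part R ($496.0, qty 28) <-- DUPLICATE
  Row 5: Gadget X ($59.8, qty 73)
  Row 6: Widget B ($15.56, qty 27)

Duplicates found: 1
Unique records: 5

1 duplicates, 5 unique


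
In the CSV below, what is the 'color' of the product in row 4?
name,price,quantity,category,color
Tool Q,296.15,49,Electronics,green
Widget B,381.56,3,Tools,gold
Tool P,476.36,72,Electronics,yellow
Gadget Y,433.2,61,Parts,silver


Query: Row 4 ('Gadget Y'), column 'color'
Value: silver

silver
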